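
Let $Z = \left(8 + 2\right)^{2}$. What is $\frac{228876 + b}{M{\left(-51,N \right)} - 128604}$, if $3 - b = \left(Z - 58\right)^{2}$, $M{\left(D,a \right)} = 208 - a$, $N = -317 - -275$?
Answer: $- \frac{227115}{128354} \approx -1.7694$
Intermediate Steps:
$N = -42$ ($N = -317 + 275 = -42$)
$Z = 100$ ($Z = 10^{2} = 100$)
$b = -1761$ ($b = 3 - \left(100 - 58\right)^{2} = 3 - 42^{2} = 3 - 1764 = -1761$)
$\frac{228876 + b}{M{\left(-51,N \right)} - 128604} = \frac{228876 - 1761}{\left(208 - -42\right) - 128604} = \frac{227115}{\left(208 + 42\right) - 128604} = \frac{227115}{250 - 128604} = \frac{227115}{-128354} = 227115 \left(- \frac{1}{128354}\right) = - \frac{227115}{128354}$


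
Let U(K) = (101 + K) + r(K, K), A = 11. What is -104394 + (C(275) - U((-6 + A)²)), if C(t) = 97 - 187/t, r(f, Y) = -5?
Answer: -2610467/25 ≈ -1.0442e+5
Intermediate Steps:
U(K) = 96 + K (U(K) = (101 + K) - 5 = 96 + K)
-104394 + (C(275) - U((-6 + A)²)) = -104394 + ((97 - 187/275) - (96 + (-6 + 11)²)) = -104394 + ((97 - 187*1/275) - (96 + 5²)) = -104394 + ((97 - 17/25) - (96 + 25)) = -104394 + (2408/25 - 1*121) = -104394 + (2408/25 - 121) = -104394 - 617/25 = -2610467/25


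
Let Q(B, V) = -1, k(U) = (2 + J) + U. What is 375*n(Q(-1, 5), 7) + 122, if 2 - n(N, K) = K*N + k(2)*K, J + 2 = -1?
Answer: 872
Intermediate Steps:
J = -3 (J = -2 - 1 = -3)
k(U) = -1 + U (k(U) = (2 - 3) + U = -1 + U)
n(N, K) = 2 - K - K*N (n(N, K) = 2 - (K*N + (-1 + 2)*K) = 2 - (K*N + 1*K) = 2 - (K*N + K) = 2 - (K + K*N) = 2 + (-K - K*N) = 2 - K - K*N)
375*n(Q(-1, 5), 7) + 122 = 375*(2 - 1*7 - 1*7*(-1)) + 122 = 375*(2 - 7 + 7) + 122 = 375*2 + 122 = 750 + 122 = 872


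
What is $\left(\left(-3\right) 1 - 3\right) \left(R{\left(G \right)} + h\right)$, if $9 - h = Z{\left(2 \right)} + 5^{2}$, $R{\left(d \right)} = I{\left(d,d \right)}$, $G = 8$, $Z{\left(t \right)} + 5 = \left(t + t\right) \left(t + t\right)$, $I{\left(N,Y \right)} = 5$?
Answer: $132$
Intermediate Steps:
$Z{\left(t \right)} = -5 + 4 t^{2}$ ($Z{\left(t \right)} = -5 + \left(t + t\right) \left(t + t\right) = -5 + 2 t 2 t = -5 + 4 t^{2}$)
$R{\left(d \right)} = 5$
$h = -27$ ($h = 9 - \left(\left(-5 + 4 \cdot 2^{2}\right) + 5^{2}\right) = 9 - \left(\left(-5 + 4 \cdot 4\right) + 25\right) = 9 - \left(\left(-5 + 16\right) + 25\right) = 9 - \left(11 + 25\right) = 9 - 36 = -27$)
$\left(\left(-3\right) 1 - 3\right) \left(R{\left(G \right)} + h\right) = \left(\left(-3\right) 1 - 3\right) \left(5 - 27\right) = \left(-3 - 3\right) \left(-22\right) = \left(-6\right) \left(-22\right) = 132$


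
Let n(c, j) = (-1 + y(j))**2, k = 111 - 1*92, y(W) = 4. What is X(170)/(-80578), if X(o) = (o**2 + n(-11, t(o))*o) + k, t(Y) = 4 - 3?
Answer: -30449/80578 ≈ -0.37788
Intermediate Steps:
k = 19 (k = 111 - 92 = 19)
t(Y) = 1
n(c, j) = 9 (n(c, j) = (-1 + 4)**2 = 3**2 = 9)
X(o) = 19 + o**2 + 9*o (X(o) = (o**2 + 9*o) + 19 = 19 + o**2 + 9*o)
X(170)/(-80578) = (19 + 170**2 + 9*170)/(-80578) = (19 + 28900 + 1530)*(-1/80578) = 30449*(-1/80578) = -30449/80578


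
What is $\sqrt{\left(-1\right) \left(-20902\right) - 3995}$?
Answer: $\sqrt{16907} \approx 130.03$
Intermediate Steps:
$\sqrt{\left(-1\right) \left(-20902\right) - 3995} = \sqrt{20902 - 3995} = \sqrt{16907}$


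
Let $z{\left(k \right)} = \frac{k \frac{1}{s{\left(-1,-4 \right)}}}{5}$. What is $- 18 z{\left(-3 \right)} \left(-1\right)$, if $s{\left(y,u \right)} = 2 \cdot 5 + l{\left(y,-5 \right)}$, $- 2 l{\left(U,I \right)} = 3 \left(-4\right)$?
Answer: $- \frac{27}{40} \approx -0.675$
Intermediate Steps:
$l{\left(U,I \right)} = 6$ ($l{\left(U,I \right)} = - \frac{3 \left(-4\right)}{2} = \left(- \frac{1}{2}\right) \left(-12\right) = 6$)
$s{\left(y,u \right)} = 16$ ($s{\left(y,u \right)} = 2 \cdot 5 + 6 = 10 + 6 = 16$)
$z{\left(k \right)} = \frac{k}{80}$ ($z{\left(k \right)} = \frac{k \frac{1}{16}}{5} = k \frac{1}{16} \cdot \frac{1}{5} = \frac{k}{16} \cdot \frac{1}{5} = \frac{k}{80}$)
$- 18 z{\left(-3 \right)} \left(-1\right) = - 18 \cdot \frac{1}{80} \left(-3\right) \left(-1\right) = \left(-18\right) \left(- \frac{3}{80}\right) \left(-1\right) = \frac{27}{40} \left(-1\right) = - \frac{27}{40}$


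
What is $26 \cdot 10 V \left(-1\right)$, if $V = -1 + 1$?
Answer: $0$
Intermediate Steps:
$V = 0$
$26 \cdot 10 V \left(-1\right) = 26 \cdot 10 \cdot 0 \left(-1\right) = 260 \cdot 0 = 0$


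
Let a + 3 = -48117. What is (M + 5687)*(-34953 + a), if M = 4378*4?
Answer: -1927210527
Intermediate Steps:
M = 17512
a = -48120 (a = -3 - 48117 = -48120)
(M + 5687)*(-34953 + a) = (17512 + 5687)*(-34953 - 48120) = 23199*(-83073) = -1927210527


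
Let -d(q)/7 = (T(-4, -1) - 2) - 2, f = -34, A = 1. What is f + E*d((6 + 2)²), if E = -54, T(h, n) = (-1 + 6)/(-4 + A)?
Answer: -2176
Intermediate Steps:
T(h, n) = -5/3 (T(h, n) = (-1 + 6)/(-4 + 1) = 5/(-3) = 5*(-⅓) = -5/3)
d(q) = 119/3 (d(q) = -7*((-5/3 - 2) - 2) = -7*(-11/3 - 2) = -7*(-17/3) = 119/3)
f + E*d((6 + 2)²) = -34 - 54*119/3 = -34 - 2142 = -2176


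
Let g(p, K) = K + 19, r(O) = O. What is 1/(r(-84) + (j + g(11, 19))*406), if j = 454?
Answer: 1/199668 ≈ 5.0083e-6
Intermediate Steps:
g(p, K) = 19 + K
1/(r(-84) + (j + g(11, 19))*406) = 1/(-84 + (454 + (19 + 19))*406) = 1/(-84 + (454 + 38)*406) = 1/(-84 + 492*406) = 1/(-84 + 199752) = 1/199668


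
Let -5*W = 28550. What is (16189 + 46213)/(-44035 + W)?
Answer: -62402/49745 ≈ -1.2544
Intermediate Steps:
W = -5710 (W = -1/5*28550 = -5710)
(16189 + 46213)/(-44035 + W) = (16189 + 46213)/(-44035 - 5710) = 62402/(-49745) = 62402*(-1/49745) = -62402/49745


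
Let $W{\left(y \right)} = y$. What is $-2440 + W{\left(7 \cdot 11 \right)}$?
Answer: $-2363$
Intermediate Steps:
$-2440 + W{\left(7 \cdot 11 \right)} = -2440 + 7 \cdot 11 = -2440 + 77 = -2363$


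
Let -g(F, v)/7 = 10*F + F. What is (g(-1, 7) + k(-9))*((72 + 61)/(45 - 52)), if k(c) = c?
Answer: -1292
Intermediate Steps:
g(F, v) = -77*F (g(F, v) = -7*(10*F + F) = -77*F)
(g(-1, 7) + k(-9))*((72 + 61)/(45 - 52)) = (-77*(-1) - 9)*((72 + 61)/(45 - 52)) = (77 - 9)*(133/(-7)) = 68*(133*(-⅐)) = 68*(-19) = -1292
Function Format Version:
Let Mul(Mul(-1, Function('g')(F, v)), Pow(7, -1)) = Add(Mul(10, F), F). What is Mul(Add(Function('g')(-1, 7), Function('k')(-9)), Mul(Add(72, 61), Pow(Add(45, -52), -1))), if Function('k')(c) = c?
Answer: -1292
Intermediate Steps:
Function('g')(F, v) = Mul(-77, F) (Function('g')(F, v) = Mul(-7, Add(Mul(10, F), F)) = Mul(-7, Mul(11, F)) = Mul(-77, F))
Mul(Add(Function('g')(-1, 7), Function('k')(-9)), Mul(Add(72, 61), Pow(Add(45, -52), -1))) = Mul(Add(Mul(-77, -1), -9), Mul(Add(72, 61), Pow(Add(45, -52), -1))) = Mul(Add(77, -9), Mul(133, Pow(-7, -1))) = Mul(68, Mul(133, Rational(-1, 7))) = Mul(68, -19) = -1292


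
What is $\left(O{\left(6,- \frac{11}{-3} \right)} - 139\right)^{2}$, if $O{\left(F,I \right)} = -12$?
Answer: $22801$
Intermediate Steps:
$\left(O{\left(6,- \frac{11}{-3} \right)} - 139\right)^{2} = \left(-12 - 139\right)^{2} = \left(-151\right)^{2} = 22801$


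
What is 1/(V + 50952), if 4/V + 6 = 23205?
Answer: 23199/1182035452 ≈ 1.9626e-5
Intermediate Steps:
V = 4/23199 (V = 4/(-6 + 23205) = 4/23199 ≈ 0.00017242)
1/(V + 50952) = 1/(4/23199 + 50952) = 1/(1182035452/23199) = 23199/1182035452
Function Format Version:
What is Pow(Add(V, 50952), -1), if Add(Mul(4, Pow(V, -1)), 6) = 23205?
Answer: Rational(23199, 1182035452) ≈ 1.9626e-5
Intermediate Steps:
V = Rational(4, 23199) (V = Mul(4, Pow(Add(-6, 23205), -1)) = Mul(4, Pow(23199, -1)) = Mul(4, Rational(1, 23199)) = Rational(4, 23199) ≈ 0.00017242)
Pow(Add(V, 50952), -1) = Pow(Add(Rational(4, 23199), 50952), -1) = Pow(Rational(1182035452, 23199), -1) = Rational(23199, 1182035452)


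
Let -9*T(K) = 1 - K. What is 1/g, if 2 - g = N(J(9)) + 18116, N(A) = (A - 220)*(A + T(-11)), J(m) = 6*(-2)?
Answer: -3/63622 ≈ -4.7154e-5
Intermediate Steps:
T(K) = -⅑ + K/9 (T(K) = -(1 - K)/9 = -⅑ + K/9)
J(m) = -12
N(A) = (-220 + A)*(-4/3 + A) (N(A) = (A - 220)*(A + (-⅑ + (⅑)*(-11))) = (-220 + A)*(A + (-⅑ - 11/9)) = (-220 + A)*(A - 4/3) = (-220 + A)*(-4/3 + A))
g = -63622/3 (g = 2 - ((880/3 + (-12)² - 664/3*(-12)) + 18116) = 2 - ((880/3 + 144 + 2656) + 18116) = 2 - (9280/3 + 18116) = 2 - 1*63628/3 = 2 - 63628/3 = -63622/3 ≈ -21207.)
1/g = 1/(-63622/3) = -3/63622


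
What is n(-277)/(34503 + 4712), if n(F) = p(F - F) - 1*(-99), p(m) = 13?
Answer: 112/39215 ≈ 0.0028560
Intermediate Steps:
n(F) = 112 (n(F) = 13 - 1*(-99) = 13 + 99 = 112)
n(-277)/(34503 + 4712) = 112/(34503 + 4712) = 112/39215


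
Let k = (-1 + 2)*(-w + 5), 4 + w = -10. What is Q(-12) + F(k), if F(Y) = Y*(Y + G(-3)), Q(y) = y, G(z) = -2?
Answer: 311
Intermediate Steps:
w = -14 (w = -4 - 10 = -14)
k = 19 (k = (-1 + 2)*(-1*(-14) + 5) = 1*(14 + 5) = 1*19 = 19)
F(Y) = Y*(-2 + Y) (F(Y) = Y*(Y - 2) = Y*(-2 + Y))
Q(-12) + F(k) = -12 + 19*(-2 + 19) = -12 + 19*17 = -12 + 323 = 311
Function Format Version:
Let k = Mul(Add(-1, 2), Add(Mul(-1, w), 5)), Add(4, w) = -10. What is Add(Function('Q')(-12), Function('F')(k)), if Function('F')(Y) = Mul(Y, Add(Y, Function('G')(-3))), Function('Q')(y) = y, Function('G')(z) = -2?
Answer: 311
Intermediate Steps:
w = -14 (w = Add(-4, -10) = -14)
k = 19 (k = Mul(Add(-1, 2), Add(Mul(-1, -14), 5)) = Mul(1, Add(14, 5)) = Mul(1, 19) = 19)
Function('F')(Y) = Mul(Y, Add(-2, Y)) (Function('F')(Y) = Mul(Y, Add(Y, -2)) = Mul(Y, Add(-2, Y)))
Add(Function('Q')(-12), Function('F')(k)) = Add(-12, Mul(19, Add(-2, 19))) = Add(-12, Mul(19, 17)) = Add(-12, 323) = 311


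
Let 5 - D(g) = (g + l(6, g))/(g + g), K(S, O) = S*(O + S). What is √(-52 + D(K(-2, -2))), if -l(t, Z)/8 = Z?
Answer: I*√174/2 ≈ 6.5955*I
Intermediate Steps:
l(t, Z) = -8*Z
D(g) = 17/2 (D(g) = 5 - (g - 8*g)/(g + g) = 5 - (-7*g)/(2*g) = 5 - (-7*g)*1/(2*g) = 5 - 1*(-7/2) = 5 + 7/2 = 17/2)
√(-52 + D(K(-2, -2))) = √(-52 + 17/2) = √(-87/2) = I*√174/2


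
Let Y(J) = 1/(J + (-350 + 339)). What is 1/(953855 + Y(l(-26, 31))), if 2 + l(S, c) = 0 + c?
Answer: 18/17169391 ≈ 1.0484e-6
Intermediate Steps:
l(S, c) = -2 + c (l(S, c) = -2 + (0 + c) = -2 + c)
Y(J) = 1/(-11 + J) (Y(J) = 1/(J - 11) = 1/(-11 + J))
1/(953855 + Y(l(-26, 31))) = 1/(953855 + 1/(-11 + (-2 + 31))) = 1/(953855 + 1/(-11 + 29)) = 1/(953855 + 1/18) = 1/(17169391/18) = 18/17169391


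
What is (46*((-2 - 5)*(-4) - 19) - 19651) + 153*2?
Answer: -18931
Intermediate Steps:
(46*((-2 - 5)*(-4) - 19) - 19651) + 153*2 = (46*(-7*(-4) - 19) - 19651) + 306 = (46*(28 - 19) - 19651) + 306 = (46*9 - 19651) + 306 = (414 - 19651) + 306 = -19237 + 306 = -18931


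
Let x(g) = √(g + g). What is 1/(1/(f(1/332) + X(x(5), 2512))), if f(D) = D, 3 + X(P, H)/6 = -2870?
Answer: -5723015/332 ≈ -17238.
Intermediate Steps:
x(g) = √2*√g (x(g) = √(2*g) = √2*√g)
X(P, H) = -17238 (X(P, H) = -18 + 6*(-2870) = -18 - 17220 = -17238)
1/(1/(f(1/332) + X(x(5), 2512))) = 1/(1/(1/332 - 17238)) = 1/(1/(-5723015/332)) = 1/(-332/5723015) = -5723015/332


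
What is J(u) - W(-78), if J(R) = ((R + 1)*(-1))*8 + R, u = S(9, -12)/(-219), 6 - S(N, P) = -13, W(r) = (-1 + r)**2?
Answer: -1368398/219 ≈ -6248.4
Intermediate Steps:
S(N, P) = 19 (S(N, P) = 6 - 1*(-13) = 6 + 13 = 19)
u = -19/219 (u = 19/(-219) = 19*(-1/219) = -19/219 ≈ -0.086758)
J(R) = -8 - 7*R (J(R) = ((1 + R)*(-1))*8 + R = (-1 - R)*8 + R = (-8 - 8*R) + R = -8 - 7*R)
J(u) - W(-78) = (-8 - 7*(-19/219)) - (-1 - 78)**2 = (-8 + 133/219) - 1*(-79)**2 = -1619/219 - 1*6241 = -1619/219 - 6241 = -1368398/219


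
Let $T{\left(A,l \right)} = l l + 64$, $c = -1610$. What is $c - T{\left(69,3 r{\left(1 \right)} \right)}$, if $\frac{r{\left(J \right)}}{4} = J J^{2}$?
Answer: $-1818$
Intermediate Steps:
$r{\left(J \right)} = 4 J^{3}$ ($r{\left(J \right)} = 4 J J^{2} = 4 J^{3}$)
$T{\left(A,l \right)} = 64 + l^{2}$ ($T{\left(A,l \right)} = l^{2} + 64 = 64 + l^{2}$)
$c - T{\left(69,3 r{\left(1 \right)} \right)} = -1610 - \left(64 + \left(3 \cdot 4 \cdot 1^{3}\right)^{2}\right) = -1610 - \left(64 + \left(3 \cdot 4 \cdot 1\right)^{2}\right) = -1610 - \left(64 + \left(3 \cdot 4\right)^{2}\right) = -1610 - \left(64 + 12^{2}\right) = -1610 - \left(64 + 144\right) = -1610 - 208 = -1818$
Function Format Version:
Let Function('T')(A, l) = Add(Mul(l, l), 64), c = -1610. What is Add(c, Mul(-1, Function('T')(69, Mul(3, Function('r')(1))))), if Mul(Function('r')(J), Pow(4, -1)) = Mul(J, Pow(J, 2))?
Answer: -1818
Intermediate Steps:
Function('r')(J) = Mul(4, Pow(J, 3)) (Function('r')(J) = Mul(4, Mul(J, Pow(J, 2))) = Mul(4, Pow(J, 3)))
Function('T')(A, l) = Add(64, Pow(l, 2)) (Function('T')(A, l) = Add(Pow(l, 2), 64) = Add(64, Pow(l, 2)))
Add(c, Mul(-1, Function('T')(69, Mul(3, Function('r')(1))))) = Add(-1610, Mul(-1, Add(64, Pow(Mul(3, Mul(4, Pow(1, 3))), 2)))) = Add(-1610, Mul(-1, Add(64, Pow(Mul(3, Mul(4, 1)), 2)))) = Add(-1610, Mul(-1, Add(64, Pow(Mul(3, 4), 2)))) = Add(-1610, Mul(-1, Add(64, Pow(12, 2)))) = Add(-1610, Mul(-1, Add(64, 144))) = Add(-1610, Mul(-1, 208)) = Add(-1610, -208) = -1818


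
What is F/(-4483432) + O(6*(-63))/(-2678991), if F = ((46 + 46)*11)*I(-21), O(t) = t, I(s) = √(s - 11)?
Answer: 18/127571 - 506*I*√2/560429 ≈ 0.0001411 - 0.0012769*I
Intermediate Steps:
I(s) = √(-11 + s)
F = 4048*I*√2 (F = ((46 + 46)*11)*√(-11 - 21) = (92*11)*√(-32) = 1012*(4*I*√2) = 4048*I*√2 ≈ 5724.7*I)
F/(-4483432) + O(6*(-63))/(-2678991) = (4048*I*√2)/(-4483432) + (6*(-63))/(-2678991) = (4048*I*√2)*(-1/4483432) - 378*(-1/2678991) = -506*I*√2/560429 + 18/127571 = 18/127571 - 506*I*√2/560429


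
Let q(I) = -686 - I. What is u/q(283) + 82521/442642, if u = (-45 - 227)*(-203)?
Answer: -1432997519/25230594 ≈ -56.796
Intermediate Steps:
u = 55216 (u = -272*(-203) = 55216)
u/q(283) + 82521/442642 = 55216/(-686 - 1*283) + 82521/442642 = 55216/(-686 - 283) + 82521*(1/442642) = 55216/(-969) + 82521/442642 = 55216*(-1/969) + 82521/442642 = -3248/57 + 82521/442642 = -1432997519/25230594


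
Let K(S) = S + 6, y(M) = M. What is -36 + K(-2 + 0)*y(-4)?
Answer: -52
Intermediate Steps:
K(S) = 6 + S
-36 + K(-2 + 0)*y(-4) = -36 + (6 + (-2 + 0))*(-4) = -36 + (6 - 2)*(-4) = -36 + 4*(-4) = -36 - 16 = -52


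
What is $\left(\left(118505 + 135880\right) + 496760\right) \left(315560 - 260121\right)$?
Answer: $41642727655$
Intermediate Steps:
$\left(\left(118505 + 135880\right) + 496760\right) \left(315560 - 260121\right) = \left(254385 + 496760\right) 55439 = 751145 \cdot 55439 = 41642727655$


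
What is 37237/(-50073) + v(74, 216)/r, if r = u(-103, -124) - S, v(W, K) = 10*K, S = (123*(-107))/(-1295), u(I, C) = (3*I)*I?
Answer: -116183718079/171929000391 ≈ -0.67577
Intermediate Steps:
u(I, C) = 3*I**2
S = 13161/1295 (S = -13161*(-1/1295) = 13161/1295 ≈ 10.163)
r = 41202804/1295 (r = 3*(-103)**2 - 1*13161/1295 = 3*10609 - 13161/1295 = 31827 - 13161/1295 = 41202804/1295 ≈ 31817.)
37237/(-50073) + v(74, 216)/r = 37237/(-50073) + (10*216)/(41202804/1295) = 37237*(-1/50073) + 2160*(1295/41202804) = -37237/50073 + 233100/3433567 = -116183718079/171929000391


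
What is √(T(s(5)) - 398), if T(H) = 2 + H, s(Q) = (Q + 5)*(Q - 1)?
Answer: 2*I*√89 ≈ 18.868*I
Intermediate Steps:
s(Q) = (-1 + Q)*(5 + Q) (s(Q) = (5 + Q)*(-1 + Q) = (-1 + Q)*(5 + Q))
√(T(s(5)) - 398) = √((2 + (-5 + 5² + 4*5)) - 398) = √((2 + (-5 + 25 + 20)) - 398) = √((2 + 40) - 398) = √(42 - 398) = √(-356) = 2*I*√89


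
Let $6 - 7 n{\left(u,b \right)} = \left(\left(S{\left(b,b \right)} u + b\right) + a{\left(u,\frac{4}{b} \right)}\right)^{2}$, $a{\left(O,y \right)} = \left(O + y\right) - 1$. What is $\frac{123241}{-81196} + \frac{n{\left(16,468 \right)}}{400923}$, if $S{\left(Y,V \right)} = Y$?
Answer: $- \frac{75355466993160469}{3119359073296284} \approx -24.157$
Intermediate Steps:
$a{\left(O,y \right)} = -1 + O + y$
$n{\left(u,b \right)} = \frac{6}{7} - \frac{\left(-1 + b + u + \frac{4}{b} + b u\right)^{2}}{7}$ ($n{\left(u,b \right)} = \frac{6}{7} - \frac{\left(\left(b u + b\right) + \left(-1 + u + \frac{4}{b}\right)\right)^{2}}{7} = \frac{6}{7} - \frac{\left(\left(b + b u\right) + \left(-1 + u + \frac{4}{b}\right)\right)^{2}}{7} = \frac{6}{7} - \frac{\left(-1 + b + u + \frac{4}{b} + b u\right)^{2}}{7}$)
$\frac{123241}{-81196} + \frac{n{\left(16,468 \right)}}{400923} = \frac{123241}{-81196} + \frac{\frac{1}{7} \cdot \frac{1}{219024} \left(- \left(4 + 468 \left(-1 + 16\right) + 468^{2} \left(1 + 16\right)\right)^{2} + 6 \cdot 468^{2}\right)}{400923} = 123241 \left(- \frac{1}{81196}\right) + \frac{1}{7} \cdot \frac{1}{219024} \left(- \left(4 + 468 \cdot 15 + 219024 \cdot 17\right)^{2} + 6 \cdot 219024\right) \frac{1}{400923} = - \frac{123241}{81196} + \frac{1}{7} \cdot \frac{1}{219024} \left(- \left(4 + 7020 + 3723408\right)^{2} + 1314144\right) \frac{1}{400923} = - \frac{123241}{81196} + \frac{1}{7} \cdot \frac{1}{219024} \left(- 3730432^{2} + 1314144\right) \frac{1}{400923} = - \frac{123241}{81196} + \frac{1}{7} \cdot \frac{1}{219024} \left(\left(-1\right) 13916122906624 + 1314144\right) \frac{1}{400923} = - \frac{123241}{81196} + \frac{1}{7} \cdot \frac{1}{219024} \left(-13916122906624 + 1314144\right) \frac{1}{400923} = - \frac{123241}{81196} + \frac{1}{7} \cdot \frac{1}{219024} \left(-13916121592480\right) \frac{1}{400923} = - \frac{123241}{81196} - \frac{869757599530}{38417644629} = - \frac{75355466993160469}{3119359073296284}$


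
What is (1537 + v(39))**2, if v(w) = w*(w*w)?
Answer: 3703452736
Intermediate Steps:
v(w) = w**3 (v(w) = w*w**2 = w**3)
(1537 + v(39))**2 = (1537 + 39**3)**2 = (1537 + 59319)**2 = 60856**2 = 3703452736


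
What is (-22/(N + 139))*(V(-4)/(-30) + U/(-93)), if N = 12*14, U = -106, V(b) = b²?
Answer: -2068/47585 ≈ -0.043459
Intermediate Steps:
N = 168
(-22/(N + 139))*(V(-4)/(-30) + U/(-93)) = (-22/(168 + 139))*((-4)²/(-30) - 106/(-93)) = (-22/307)*(16*(-1/30) - 106*(-1/93)) = (-22*1/307)*(-8/15 + 106/93) = -22/307*94/155 = -2068/47585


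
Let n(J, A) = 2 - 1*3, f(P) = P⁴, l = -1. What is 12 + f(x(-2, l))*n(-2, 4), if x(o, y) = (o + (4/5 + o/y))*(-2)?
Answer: 3404/625 ≈ 5.4464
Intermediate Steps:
x(o, y) = -8/5 - 2*o - 2*o/y (x(o, y) = (o + (4*(⅕) + o/y))*(-2) = (o + (⅘ + o/y))*(-2) = (⅘ + o + o/y)*(-2) = -8/5 - 2*o - 2*o/y)
n(J, A) = -1 (n(J, A) = 2 - 3 = -1)
12 + f(x(-2, l))*n(-2, 4) = 12 + (-8/5 - 2*(-2) - 2*(-2)/(-1))⁴*(-1) = 12 + (-8/5 + 4 - 2*(-2)*(-1))⁴*(-1) = 12 + (-8/5 + 4 - 4)⁴*(-1) = 12 + (-8/5)⁴*(-1) = 12 + (4096/625)*(-1) = 12 - 4096/625 = 3404/625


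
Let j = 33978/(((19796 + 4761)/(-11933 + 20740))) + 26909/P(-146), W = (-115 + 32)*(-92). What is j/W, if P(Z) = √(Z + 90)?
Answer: 149622123/93758626 - 26909*I*√14/213808 ≈ 1.5958 - 0.47091*I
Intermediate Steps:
W = 7636 (W = -83*(-92) = 7636)
P(Z) = √(90 + Z)
j = 299244246/24557 - 26909*I*√14/28 (j = 33978/(((19796 + 4761)/(-11933 + 20740))) + 26909/(√(90 - 146)) = 33978/((24557/8807)) + 26909/(√(-56)) = 33978/((24557*(1/8807))) + 26909/((2*I*√14)) = 33978/(24557/8807) + 26909*(-I*√14/28) = 33978*(8807/24557) - 26909*I*√14/28 = 299244246/24557 - 26909*I*√14/28 ≈ 12186.0 - 3595.9*I)
j/W = (299244246/24557 - 26909*I*√14/28)/7636 = (299244246/24557 - 26909*I*√14/28)*(1/7636) = 149622123/93758626 - 26909*I*√14/213808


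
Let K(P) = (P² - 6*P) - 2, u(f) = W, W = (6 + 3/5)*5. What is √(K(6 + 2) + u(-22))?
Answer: √47 ≈ 6.8557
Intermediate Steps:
W = 33 (W = (6 + 3*(⅕))*5 = (6 + ⅗)*5 = (33/5)*5 = 33)
u(f) = 33
K(P) = -2 + P² - 6*P
√(K(6 + 2) + u(-22)) = √((-2 + (6 + 2)² - 6*(6 + 2)) + 33) = √((-2 + 8² - 6*8) + 33) = √((-2 + 64 - 48) + 33) = √(14 + 33) = √47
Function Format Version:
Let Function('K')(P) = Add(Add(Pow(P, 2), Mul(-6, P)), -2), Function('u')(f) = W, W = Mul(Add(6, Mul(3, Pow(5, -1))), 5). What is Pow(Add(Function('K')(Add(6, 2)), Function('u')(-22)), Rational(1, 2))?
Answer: Pow(47, Rational(1, 2)) ≈ 6.8557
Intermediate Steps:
W = 33 (W = Mul(Add(6, Mul(3, Rational(1, 5))), 5) = Mul(Add(6, Rational(3, 5)), 5) = Mul(Rational(33, 5), 5) = 33)
Function('u')(f) = 33
Function('K')(P) = Add(-2, Pow(P, 2), Mul(-6, P))
Pow(Add(Function('K')(Add(6, 2)), Function('u')(-22)), Rational(1, 2)) = Pow(Add(Add(-2, Pow(Add(6, 2), 2), Mul(-6, Add(6, 2))), 33), Rational(1, 2)) = Pow(Add(Add(-2, Pow(8, 2), Mul(-6, 8)), 33), Rational(1, 2)) = Pow(Add(Add(-2, 64, -48), 33), Rational(1, 2)) = Pow(Add(14, 33), Rational(1, 2)) = Pow(47, Rational(1, 2))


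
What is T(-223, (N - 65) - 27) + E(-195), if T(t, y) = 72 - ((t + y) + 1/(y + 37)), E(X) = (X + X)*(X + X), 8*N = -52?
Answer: 37513405/246 ≈ 1.5249e+5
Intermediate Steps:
N = -13/2 (N = (1/8)*(-52) = -13/2 ≈ -6.5000)
E(X) = 4*X**2 (E(X) = (2*X)*(2*X) = 4*X**2)
T(t, y) = 72 - t - y - 1/(37 + y) (T(t, y) = 72 - ((t + y) + 1/(37 + y)) = 72 - (t + y + 1/(37 + y)) = 72 + (-t - y - 1/(37 + y)) = 72 - t - y - 1/(37 + y))
T(-223, (N - 65) - 27) + E(-195) = (2663 - ((-13/2 - 65) - 27)**2 - 37*(-223) + 35*((-13/2 - 65) - 27) - 1*(-223)*((-13/2 - 65) - 27))/(37 + ((-13/2 - 65) - 27)) + 4*(-195)**2 = (2663 - (-143/2 - 27)**2 + 8251 + 35*(-143/2 - 27) - 1*(-223)*(-143/2 - 27))/(37 + (-143/2 - 27)) + 4*38025 = (2663 - (-197/2)**2 + 8251 + 35*(-197/2) - 1*(-223)*(-197/2))/(37 - 197/2) + 152100 = (2663 - 1*38809/4 + 8251 - 6895/2 - 43931/2)/(-123/2) + 152100 = -2*(2663 - 38809/4 + 8251 - 6895/2 - 43931/2)/123 + 152100 = -2/123*(-96805/4) + 152100 = 96805/246 + 152100 = 37513405/246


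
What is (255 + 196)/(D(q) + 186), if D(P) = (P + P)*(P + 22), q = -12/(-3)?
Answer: 451/394 ≈ 1.1447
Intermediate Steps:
q = 4 (q = -12*(-⅓) = 4)
D(P) = 2*P*(22 + P) (D(P) = (2*P)*(22 + P) = 2*P*(22 + P))
(255 + 196)/(D(q) + 186) = (255 + 196)/(2*4*(22 + 4) + 186) = 451/(2*4*26 + 186) = 451/(208 + 186) = 451/394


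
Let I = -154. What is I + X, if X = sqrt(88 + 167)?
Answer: -154 + sqrt(255) ≈ -138.03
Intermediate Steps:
X = sqrt(255) ≈ 15.969
I + X = -154 + sqrt(255)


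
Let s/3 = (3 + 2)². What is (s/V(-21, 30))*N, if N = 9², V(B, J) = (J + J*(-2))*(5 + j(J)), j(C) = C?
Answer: -81/14 ≈ -5.7857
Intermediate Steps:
V(B, J) = -J*(5 + J) (V(B, J) = (J + J*(-2))*(5 + J) = (J - 2*J)*(5 + J) = (-J)*(5 + J) = -J*(5 + J))
N = 81
s = 75 (s = 3*(3 + 2)² = 3*5² = 3*25 = 75)
(s/V(-21, 30))*N = (75/((-1*30*(5 + 30))))*81 = (75/((-1*30*35)))*81 = (75/(-1050))*81 = (75*(-1/1050))*81 = -1/14*81 = -81/14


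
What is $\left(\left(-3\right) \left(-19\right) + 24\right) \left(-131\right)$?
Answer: $-10611$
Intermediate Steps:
$\left(\left(-3\right) \left(-19\right) + 24\right) \left(-131\right) = \left(57 + 24\right) \left(-131\right) = 81 \left(-131\right) = -10611$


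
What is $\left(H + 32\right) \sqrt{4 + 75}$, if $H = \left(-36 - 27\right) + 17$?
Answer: $- 14 \sqrt{79} \approx -124.43$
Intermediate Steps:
$H = -46$ ($H = -63 + 17 = -46$)
$\left(H + 32\right) \sqrt{4 + 75} = \left(-46 + 32\right) \sqrt{4 + 75} = - 14 \sqrt{79}$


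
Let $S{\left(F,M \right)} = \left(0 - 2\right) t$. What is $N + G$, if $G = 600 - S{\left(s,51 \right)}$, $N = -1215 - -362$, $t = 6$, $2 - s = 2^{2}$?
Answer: $-241$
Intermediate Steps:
$s = -2$ ($s = 2 - 2^{2} = 2 - 4 = -2$)
$N = -853$ ($N = -1215 + 362 = -853$)
$S{\left(F,M \right)} = -12$ ($S{\left(F,M \right)} = \left(0 - 2\right) 6 = \left(-2\right) 6 = -12$)
$G = 612$ ($G = 600 - -12 = 600 + 12 = 612$)
$N + G = -853 + 612 = -241$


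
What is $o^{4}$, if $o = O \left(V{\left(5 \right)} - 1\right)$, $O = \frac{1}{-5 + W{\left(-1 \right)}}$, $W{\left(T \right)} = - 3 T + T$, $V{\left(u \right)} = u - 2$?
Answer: $\frac{16}{81} \approx 0.19753$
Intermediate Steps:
$V{\left(u \right)} = -2 + u$
$W{\left(T \right)} = - 2 T$
$O = - \frac{1}{3}$ ($O = \frac{1}{-5 - -2} = \frac{1}{-5 + 2} = \frac{1}{-3} = - \frac{1}{3} \approx -0.33333$)
$o = - \frac{2}{3}$ ($o = - \frac{\left(-2 + 5\right) - 1}{3} = - \frac{3 - 1}{3} = \left(- \frac{1}{3}\right) 2 = - \frac{2}{3} \approx -0.66667$)
$o^{4} = \left(- \frac{2}{3}\right)^{4} = \frac{16}{81}$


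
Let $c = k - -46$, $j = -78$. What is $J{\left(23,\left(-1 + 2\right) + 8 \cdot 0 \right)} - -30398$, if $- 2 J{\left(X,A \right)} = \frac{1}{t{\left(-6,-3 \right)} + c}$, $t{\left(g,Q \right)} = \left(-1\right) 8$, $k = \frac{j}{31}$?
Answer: $\frac{66875569}{2200} \approx 30398.0$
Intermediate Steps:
$k = - \frac{78}{31} \approx -2.5161$
$t{\left(g,Q \right)} = -8$
$c = \frac{1348}{31}$ ($c = - \frac{78}{31} - -46 = - \frac{78}{31} + 46 = \frac{1348}{31} \approx 43.484$)
$J{\left(X,A \right)} = - \frac{31}{2200}$ ($J{\left(X,A \right)} = - \frac{1}{2 \left(-8 + \frac{1348}{31}\right)} = - \frac{1}{2 \cdot \frac{1100}{31}} = \left(- \frac{1}{2}\right) \frac{31}{1100} = - \frac{31}{2200}$)
$J{\left(23,\left(-1 + 2\right) + 8 \cdot 0 \right)} - -30398 = - \frac{31}{2200} - -30398 = - \frac{31}{2200} + 30398 = \frac{66875569}{2200}$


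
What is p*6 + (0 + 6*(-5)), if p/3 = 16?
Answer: 258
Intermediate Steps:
p = 48 (p = 3*16 = 48)
p*6 + (0 + 6*(-5)) = 48*6 + (0 + 6*(-5)) = 288 + (0 - 30) = 288 - 30 = 258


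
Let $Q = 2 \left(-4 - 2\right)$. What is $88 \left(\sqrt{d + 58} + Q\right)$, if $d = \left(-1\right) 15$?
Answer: $-1056 + 88 \sqrt{43} \approx -478.95$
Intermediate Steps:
$d = -15$
$Q = -12$ ($Q = 2 \left(-6\right) = -12$)
$88 \left(\sqrt{d + 58} + Q\right) = 88 \left(\sqrt{-15 + 58} - 12\right) = 88 \left(\sqrt{43} - 12\right) = 88 \left(-12 + \sqrt{43}\right) = -1056 + 88 \sqrt{43}$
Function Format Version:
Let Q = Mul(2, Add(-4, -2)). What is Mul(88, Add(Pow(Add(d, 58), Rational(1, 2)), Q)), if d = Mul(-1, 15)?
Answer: Add(-1056, Mul(88, Pow(43, Rational(1, 2)))) ≈ -478.95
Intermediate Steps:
d = -15
Q = -12 (Q = Mul(2, -6) = -12)
Mul(88, Add(Pow(Add(d, 58), Rational(1, 2)), Q)) = Mul(88, Add(Pow(Add(-15, 58), Rational(1, 2)), -12)) = Mul(88, Add(Pow(43, Rational(1, 2)), -12)) = Mul(88, Add(-12, Pow(43, Rational(1, 2)))) = Add(-1056, Mul(88, Pow(43, Rational(1, 2))))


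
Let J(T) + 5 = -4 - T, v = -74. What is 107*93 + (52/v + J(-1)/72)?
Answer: 3313412/333 ≈ 9950.2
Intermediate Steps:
J(T) = -9 - T (J(T) = -5 + (-4 - T) = -9 - T)
107*93 + (52/v + J(-1)/72) = 107*93 + (52/(-74) + (-9 - 1*(-1))/72) = 9951 + (52*(-1/74) + (-9 + 1)*(1/72)) = 9951 + (-26/37 - 8*1/72) = 9951 + (-26/37 - ⅑) = 9951 - 271/333 = 3313412/333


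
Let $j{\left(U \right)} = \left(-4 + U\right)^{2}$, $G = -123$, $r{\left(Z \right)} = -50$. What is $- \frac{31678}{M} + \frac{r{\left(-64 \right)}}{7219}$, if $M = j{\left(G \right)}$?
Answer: $- \frac{229489932}{116435251} \approx -1.971$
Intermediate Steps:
$M = 16129$ ($M = \left(-4 - 123\right)^{2} = \left(-127\right)^{2} = 16129$)
$- \frac{31678}{M} + \frac{r{\left(-64 \right)}}{7219} = - \frac{31678}{16129} - \frac{50}{7219} = - \frac{229489932}{116435251}$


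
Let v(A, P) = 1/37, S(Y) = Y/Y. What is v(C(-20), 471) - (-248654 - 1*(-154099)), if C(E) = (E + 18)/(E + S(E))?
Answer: 3498536/37 ≈ 94555.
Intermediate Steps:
S(Y) = 1
C(E) = (18 + E)/(1 + E) (C(E) = (E + 18)/(E + 1) = (18 + E)/(1 + E))
v(A, P) = 1/37
v(C(-20), 471) - (-248654 - 1*(-154099)) = 1/37 - (-248654 - 1*(-154099)) = 1/37 - (-248654 + 154099) = 1/37 - 1*(-94555) = 1/37 + 94555 = 3498536/37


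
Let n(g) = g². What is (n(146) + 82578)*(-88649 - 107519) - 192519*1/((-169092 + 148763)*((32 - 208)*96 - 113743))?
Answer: -54126194623122774871/2655760231 ≈ -2.0381e+10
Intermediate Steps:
(n(146) + 82578)*(-88649 - 107519) - 192519*1/((-169092 + 148763)*((32 - 208)*96 - 113743)) = (146² + 82578)*(-88649 - 107519) - 192519*1/((-169092 + 148763)*((32 - 208)*96 - 113743)) = (21316 + 82578)*(-196168) - 192519*(-1/(20329*(-176*96 - 113743))) = 103894*(-196168) - 192519*(-1/(20329*(-16896 - 113743))) = -20380678192 - 192519/((-130639*(-20329))) = -20380678192 - 192519/2655760231 = -54126194623122774871/2655760231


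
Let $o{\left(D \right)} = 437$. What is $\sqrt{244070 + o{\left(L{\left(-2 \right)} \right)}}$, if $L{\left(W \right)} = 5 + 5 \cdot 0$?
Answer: $\sqrt{244507} \approx 494.48$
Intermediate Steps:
$L{\left(W \right)} = 5$ ($L{\left(W \right)} = 5 + 0 = 5$)
$\sqrt{244070 + o{\left(L{\left(-2 \right)} \right)}} = \sqrt{244070 + 437} = \sqrt{244507}$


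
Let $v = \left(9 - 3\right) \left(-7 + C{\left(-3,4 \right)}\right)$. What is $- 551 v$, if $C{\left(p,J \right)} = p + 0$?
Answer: $33060$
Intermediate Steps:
$C{\left(p,J \right)} = p$
$v = -60$ ($v = \left(9 - 3\right) \left(-7 - 3\right) = 6 \left(-10\right) = -60$)
$- 551 v = \left(-551\right) \left(-60\right) = 33060$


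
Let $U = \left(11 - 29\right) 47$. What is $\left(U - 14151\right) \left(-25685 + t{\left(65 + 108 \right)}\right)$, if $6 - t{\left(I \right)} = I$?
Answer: $387702444$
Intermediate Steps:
$t{\left(I \right)} = 6 - I$
$U = -846$ ($U = \left(-18\right) 47 = -846$)
$\left(U - 14151\right) \left(-25685 + t{\left(65 + 108 \right)}\right) = \left(-846 - 14151\right) \left(-25685 + \left(6 - \left(65 + 108\right)\right)\right) = - 14997 \left(-25685 + \left(6 - 173\right)\right) = - 14997 \left(-25685 - 167\right) = \left(-14997\right) \left(-25852\right) = 387702444$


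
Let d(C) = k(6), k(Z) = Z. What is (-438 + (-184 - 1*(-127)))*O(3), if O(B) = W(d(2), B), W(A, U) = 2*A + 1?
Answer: -6435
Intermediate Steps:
d(C) = 6
W(A, U) = 1 + 2*A
O(B) = 13 (O(B) = 1 + 2*6 = 1 + 12 = 13)
(-438 + (-184 - 1*(-127)))*O(3) = (-438 + (-184 - 1*(-127)))*13 = (-438 + (-184 + 127))*13 = (-438 - 57)*13 = -495*13 = -6435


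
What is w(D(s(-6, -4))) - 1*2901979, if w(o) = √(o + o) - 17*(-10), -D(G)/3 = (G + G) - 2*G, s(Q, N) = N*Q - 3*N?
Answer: -2901809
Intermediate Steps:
s(Q, N) = -3*N + N*Q
D(G) = 0 (D(G) = -3*((G + G) - 2*G) = -3*(2*G - 2*G) = -3*0 = 0)
w(o) = 170 + √2*√o (w(o) = √(2*o) + 170 = √2*√o + 170 = 170 + √2*√o)
w(D(s(-6, -4))) - 1*2901979 = (170 + √2*√0) - 1*2901979 = (170 + √2*0) - 2901979 = (170 + 0) - 2901979 = 170 - 2901979 = -2901809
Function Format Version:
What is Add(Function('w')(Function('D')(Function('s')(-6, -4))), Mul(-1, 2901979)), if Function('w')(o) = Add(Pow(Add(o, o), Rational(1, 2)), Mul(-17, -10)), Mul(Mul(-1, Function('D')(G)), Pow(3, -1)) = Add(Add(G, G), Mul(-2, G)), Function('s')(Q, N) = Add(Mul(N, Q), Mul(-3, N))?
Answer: -2901809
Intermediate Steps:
Function('s')(Q, N) = Add(Mul(-3, N), Mul(N, Q))
Function('D')(G) = 0 (Function('D')(G) = Mul(-3, Add(Add(G, G), Mul(-2, G))) = Mul(-3, Add(Mul(2, G), Mul(-2, G))) = Mul(-3, 0) = 0)
Function('w')(o) = Add(170, Mul(Pow(2, Rational(1, 2)), Pow(o, Rational(1, 2)))) (Function('w')(o) = Add(Pow(Mul(2, o), Rational(1, 2)), 170) = Add(Mul(Pow(2, Rational(1, 2)), Pow(o, Rational(1, 2))), 170) = Add(170, Mul(Pow(2, Rational(1, 2)), Pow(o, Rational(1, 2)))))
Add(Function('w')(Function('D')(Function('s')(-6, -4))), Mul(-1, 2901979)) = Add(Add(170, Mul(Pow(2, Rational(1, 2)), Pow(0, Rational(1, 2)))), Mul(-1, 2901979)) = Add(Add(170, Mul(Pow(2, Rational(1, 2)), 0)), -2901979) = Add(Add(170, 0), -2901979) = Add(170, -2901979) = -2901809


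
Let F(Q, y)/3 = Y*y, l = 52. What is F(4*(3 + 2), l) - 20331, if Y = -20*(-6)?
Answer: -1611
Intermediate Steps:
Y = 120
F(Q, y) = 360*y (F(Q, y) = 3*(120*y) = 360*y)
F(4*(3 + 2), l) - 20331 = 360*52 - 20331 = 18720 - 20331 = -1611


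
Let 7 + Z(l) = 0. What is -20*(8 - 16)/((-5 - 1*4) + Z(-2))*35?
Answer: -350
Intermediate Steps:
Z(l) = -7 (Z(l) = -7 + 0 = -7)
-20*(8 - 16)/((-5 - 1*4) + Z(-2))*35 = -20*(8 - 16)/((-5 - 1*4) - 7)*35 = -(-160)/((-5 - 4) - 7)*35 = -(-160)/(-9 - 7)*35 = -(-160)/(-16)*35 = -(-160)*(-1)/16*35 = -20*½*35 = -10*35 = -350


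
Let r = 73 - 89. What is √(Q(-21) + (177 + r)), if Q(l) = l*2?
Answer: √119 ≈ 10.909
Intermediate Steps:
r = -16
Q(l) = 2*l
√(Q(-21) + (177 + r)) = √(2*(-21) + (177 - 16)) = √(-42 + 161) = √119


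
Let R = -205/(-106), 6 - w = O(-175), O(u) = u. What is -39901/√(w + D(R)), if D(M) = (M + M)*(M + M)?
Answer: -2114753*√550454/550454 ≈ -2850.4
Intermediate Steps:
w = 181 (w = 6 - 1*(-175) = 6 + 175 = 181)
R = 205/106 (R = -205*(-1/106) = 205/106 ≈ 1.9340)
D(M) = 4*M² (D(M) = (2*M)*(2*M) = 4*M²)
-39901/√(w + D(R)) = -39901/√(181 + 4*(205/106)²) = -39901/√(181 + 4*(42025/11236)) = -39901/√(181 + 42025/2809) = -39901*53*√550454/550454 = -2114753*√550454/550454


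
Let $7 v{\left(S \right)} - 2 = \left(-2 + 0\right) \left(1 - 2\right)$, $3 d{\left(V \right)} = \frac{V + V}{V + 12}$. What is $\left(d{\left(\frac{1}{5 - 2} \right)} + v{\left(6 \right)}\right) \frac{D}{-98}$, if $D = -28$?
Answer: $\frac{916}{5439} \approx 0.16841$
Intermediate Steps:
$d{\left(V \right)} = \frac{2 V}{3 \left(12 + V\right)}$ ($d{\left(V \right)} = \frac{\left(V + V\right) \frac{1}{V + 12}}{3} = \frac{2 V \frac{1}{12 + V}}{3} = \frac{2 V}{3 \left(12 + V\right)}$)
$v{\left(S \right)} = \frac{4}{7}$ ($v{\left(S \right)} = \frac{2}{7} + \frac{\left(-2 + 0\right) \left(1 - 2\right)}{7} = \frac{2}{7} + \frac{\left(-2\right) \left(-1\right)}{7} = \frac{2}{7} + \frac{1}{7} \cdot 2 = \frac{2}{7} + \frac{2}{7} = \frac{4}{7}$)
$\left(d{\left(\frac{1}{5 - 2} \right)} + v{\left(6 \right)}\right) \frac{D}{-98} = \left(\frac{2}{3 \left(5 - 2\right) \left(12 + \frac{1}{5 - 2}\right)} + \frac{4}{7}\right) \left(- \frac{28}{-98}\right) = \left(\frac{2}{3 \cdot 3 \left(12 + \frac{1}{3}\right)} + \frac{4}{7}\right) \left(\left(-28\right) \left(- \frac{1}{98}\right)\right) = \left(\frac{2}{3} \cdot \frac{1}{3} \frac{1}{12 + \frac{1}{3}} + \frac{4}{7}\right) \frac{2}{7} = \left(\frac{2}{3} \cdot \frac{1}{3} \frac{1}{\frac{37}{3}} + \frac{4}{7}\right) \frac{2}{7} = \left(\frac{2}{3} \cdot \frac{1}{3} \cdot \frac{3}{37} + \frac{4}{7}\right) \frac{2}{7} = \left(\frac{2}{111} + \frac{4}{7}\right) \frac{2}{7} = \frac{458}{777} \cdot \frac{2}{7} = \frac{916}{5439}$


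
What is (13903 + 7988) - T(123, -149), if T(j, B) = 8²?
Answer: 21827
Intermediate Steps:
T(j, B) = 64
(13903 + 7988) - T(123, -149) = (13903 + 7988) - 1*64 = 21891 - 64 = 21827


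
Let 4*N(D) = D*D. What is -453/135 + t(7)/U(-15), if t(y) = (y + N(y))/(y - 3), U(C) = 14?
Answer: -4337/1440 ≈ -3.0118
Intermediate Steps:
N(D) = D²/4 (N(D) = (D*D)/4 = D²/4)
t(y) = (y + y²/4)/(-3 + y) (t(y) = (y + y²/4)/(y - 3) = (y + y²/4)/(-3 + y))
-453/135 + t(7)/U(-15) = -453/135 + ((¼)*7*(4 + 7)/(-3 + 7))/14 = -453*1/135 + ((¼)*7*11/4)*(1/14) = -151/45 + ((¼)*7*(¼)*11)*(1/14) = -151/45 + (77/16)*(1/14) = -151/45 + 11/32 = -4337/1440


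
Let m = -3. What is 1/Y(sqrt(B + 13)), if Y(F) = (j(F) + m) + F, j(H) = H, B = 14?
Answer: 1/33 + 2*sqrt(3)/33 ≈ 0.13528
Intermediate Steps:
Y(F) = -3 + 2*F (Y(F) = (F - 3) + F = (-3 + F) + F = -3 + 2*F)
1/Y(sqrt(B + 13)) = 1/(-3 + 2*sqrt(14 + 13)) = 1/(-3 + 2*sqrt(27)) = 1/(-3 + 2*(3*sqrt(3))) = 1/(-3 + 6*sqrt(3))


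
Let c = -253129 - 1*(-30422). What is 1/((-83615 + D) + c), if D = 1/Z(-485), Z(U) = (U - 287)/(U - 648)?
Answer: -772/236479451 ≈ -3.2646e-6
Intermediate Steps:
Z(U) = (-287 + U)/(-648 + U)
D = 1133/772 (D = 1/((-287 - 485)/(-648 - 485)) = 1/(-772/(-1133)) = 1/(-1/1133*(-772)) = 1/(772/1133) = 1133/772 ≈ 1.4676)
c = -222707 (c = -253129 + 30422 = -222707)
1/((-83615 + D) + c) = 1/((-83615 + 1133/772) - 222707) = 1/(-64549647/772 - 222707) = 1/(-236479451/772) = -772/236479451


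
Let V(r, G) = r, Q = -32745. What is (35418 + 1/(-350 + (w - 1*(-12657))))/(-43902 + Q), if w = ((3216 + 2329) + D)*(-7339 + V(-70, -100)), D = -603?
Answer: -1296404026877/2805507918237 ≈ -0.46209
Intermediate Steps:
w = -36615278 (w = ((3216 + 2329) - 603)*(-7339 - 70) = (5545 - 603)*(-7409) = 4942*(-7409) = -36615278)
(35418 + 1/(-350 + (w - 1*(-12657))))/(-43902 + Q) = (35418 + 1/(-350 + (-36615278 - 1*(-12657))))/(-43902 - 32745) = (35418 + 1/(-350 + (-36615278 + 12657)))/(-76647) = (35418 + 1/(-350 - 36602621))*(-1/76647) = (35418 + 1/(-36602971))*(-1/76647) = (35418 - 1/36602971)*(-1/76647) = (1296404026877/36602971)*(-1/76647) = -1296404026877/2805507918237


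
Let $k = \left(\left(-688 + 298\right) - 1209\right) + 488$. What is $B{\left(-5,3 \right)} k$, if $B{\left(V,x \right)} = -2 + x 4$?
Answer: $-11110$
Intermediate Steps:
$B{\left(V,x \right)} = -2 + 4 x$
$k = -1111$ ($k = \left(-390 - 1209\right) + 488 = -1599 + 488 = -1111$)
$B{\left(-5,3 \right)} k = \left(-2 + 4 \cdot 3\right) \left(-1111\right) = \left(-2 + 12\right) \left(-1111\right) = 10 \left(-1111\right) = -11110$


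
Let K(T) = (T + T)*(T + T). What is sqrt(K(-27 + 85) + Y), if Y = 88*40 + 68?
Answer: 2*sqrt(4261) ≈ 130.55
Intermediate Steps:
Y = 3588 (Y = 3520 + 68 = 3588)
K(T) = 4*T**2 (K(T) = (2*T)*(2*T) = 4*T**2)
sqrt(K(-27 + 85) + Y) = sqrt(4*(-27 + 85)**2 + 3588) = sqrt(4*58**2 + 3588) = sqrt(4*3364 + 3588) = sqrt(13456 + 3588) = sqrt(17044) = 2*sqrt(4261)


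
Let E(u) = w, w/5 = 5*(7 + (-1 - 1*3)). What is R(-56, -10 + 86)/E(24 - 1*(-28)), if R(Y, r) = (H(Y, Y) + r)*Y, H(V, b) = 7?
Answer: -4648/75 ≈ -61.973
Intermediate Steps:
R(Y, r) = Y*(7 + r) (R(Y, r) = (7 + r)*Y = Y*(7 + r))
w = 75 (w = 5*(5*(7 + (-1 - 1*3))) = 5*(5*(7 + (-1 - 3))) = 5*(5*(7 - 4)) = 5*(5*3) = 5*15 = 75)
E(u) = 75
R(-56, -10 + 86)/E(24 - 1*(-28)) = -56*(7 + (-10 + 86))/75 = -56*(7 + 76)*(1/75) = -56*83*(1/75) = -4648*1/75 = -4648/75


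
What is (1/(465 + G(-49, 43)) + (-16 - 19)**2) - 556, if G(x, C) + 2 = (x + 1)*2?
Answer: 245524/367 ≈ 669.00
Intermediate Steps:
G(x, C) = 2*x (G(x, C) = -2 + (x + 1)*2 = -2 + (1 + x)*2 = -2 + (2 + 2*x) = 2*x)
(1/(465 + G(-49, 43)) + (-16 - 19)**2) - 556 = (1/(465 + 2*(-49)) + (-16 - 19)**2) - 556 = (1/(465 - 98) + (-35)**2) - 556 = (1/367 + 1225) - 556 = 449576/367 - 556 = 245524/367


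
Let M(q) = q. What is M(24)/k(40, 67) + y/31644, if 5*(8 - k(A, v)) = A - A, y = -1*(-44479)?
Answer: 139411/31644 ≈ 4.4056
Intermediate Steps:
y = 44479
k(A, v) = 8 (k(A, v) = 8 - (A - A)/5 = 8 - ⅕*0 = 8 + 0 = 8)
M(24)/k(40, 67) + y/31644 = 24/8 + 44479/31644 = 24*(⅛) + 44479*(1/31644) = 3 + 44479/31644 = 139411/31644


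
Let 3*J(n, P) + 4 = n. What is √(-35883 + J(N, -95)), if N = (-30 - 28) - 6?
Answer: I*√323151/3 ≈ 189.49*I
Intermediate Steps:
N = -64 (N = -58 - 6 = -64)
J(n, P) = -4/3 + n/3
√(-35883 + J(N, -95)) = √(-35883 + (-4/3 + (⅓)*(-64))) = √(-35883 + (-4/3 - 64/3)) = √(-35883 - 68/3) = √(-107717/3) = I*√323151/3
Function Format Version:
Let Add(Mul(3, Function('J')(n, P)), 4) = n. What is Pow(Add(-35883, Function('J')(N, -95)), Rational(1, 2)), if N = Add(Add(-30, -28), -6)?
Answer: Mul(Rational(1, 3), I, Pow(323151, Rational(1, 2))) ≈ Mul(189.49, I)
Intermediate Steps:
N = -64 (N = Add(-58, -6) = -64)
Function('J')(n, P) = Add(Rational(-4, 3), Mul(Rational(1, 3), n))
Pow(Add(-35883, Function('J')(N, -95)), Rational(1, 2)) = Pow(Add(-35883, Add(Rational(-4, 3), Mul(Rational(1, 3), -64))), Rational(1, 2)) = Pow(Add(-35883, Add(Rational(-4, 3), Rational(-64, 3))), Rational(1, 2)) = Pow(Add(-35883, Rational(-68, 3)), Rational(1, 2)) = Pow(Rational(-107717, 3), Rational(1, 2)) = Mul(Rational(1, 3), I, Pow(323151, Rational(1, 2)))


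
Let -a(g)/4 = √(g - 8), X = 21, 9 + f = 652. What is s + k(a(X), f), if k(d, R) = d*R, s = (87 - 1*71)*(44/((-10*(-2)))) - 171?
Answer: -679/5 - 2572*√13 ≈ -9409.3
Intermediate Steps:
f = 643 (f = -9 + 652 = 643)
a(g) = -4*√(-8 + g) (a(g) = -4*√(g - 8) = -4*√(-8 + g))
s = -679/5 (s = (87 - 71)*(44/20) - 171 = 16*(44*(1/20)) - 171 = 16*(11/5) - 171 = 176/5 - 171 = -679/5 ≈ -135.80)
k(d, R) = R*d
s + k(a(X), f) = -679/5 + 643*(-4*√(-8 + 21)) = -679/5 + 643*(-4*√13) = -679/5 - 2572*√13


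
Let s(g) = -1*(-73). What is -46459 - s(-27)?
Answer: -46532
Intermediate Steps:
s(g) = 73
-46459 - s(-27) = -46459 - 1*73 = -46459 - 73 = -46532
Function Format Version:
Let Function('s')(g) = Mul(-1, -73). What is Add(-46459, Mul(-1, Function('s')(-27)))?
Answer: -46532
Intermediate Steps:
Function('s')(g) = 73
Add(-46459, Mul(-1, Function('s')(-27))) = Add(-46459, Mul(-1, 73)) = Add(-46459, -73) = -46532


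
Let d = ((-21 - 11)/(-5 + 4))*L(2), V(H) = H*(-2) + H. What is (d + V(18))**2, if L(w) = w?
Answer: 2116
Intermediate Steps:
V(H) = -H (V(H) = -2*H + H = -H)
d = 64 (d = ((-21 - 11)/(-5 + 4))*2 = -32/(-1)*2 = -32*(-1)*2 = 32*2 = 64)
(d + V(18))**2 = (64 - 1*18)**2 = (64 - 18)**2 = 46**2 = 2116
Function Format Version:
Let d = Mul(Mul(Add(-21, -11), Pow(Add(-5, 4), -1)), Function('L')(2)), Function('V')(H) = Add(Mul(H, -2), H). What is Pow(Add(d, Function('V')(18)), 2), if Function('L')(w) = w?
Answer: 2116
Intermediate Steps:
Function('V')(H) = Mul(-1, H) (Function('V')(H) = Add(Mul(-2, H), H) = Mul(-1, H))
d = 64 (d = Mul(Mul(Add(-21, -11), Pow(Add(-5, 4), -1)), 2) = Mul(Mul(-32, Pow(-1, -1)), 2) = Mul(Mul(-32, -1), 2) = Mul(32, 2) = 64)
Pow(Add(d, Function('V')(18)), 2) = Pow(Add(64, Mul(-1, 18)), 2) = Pow(Add(64, -18), 2) = Pow(46, 2) = 2116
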